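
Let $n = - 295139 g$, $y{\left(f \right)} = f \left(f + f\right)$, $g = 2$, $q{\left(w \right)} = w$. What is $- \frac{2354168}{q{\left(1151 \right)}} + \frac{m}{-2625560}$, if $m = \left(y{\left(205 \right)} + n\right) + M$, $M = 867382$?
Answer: $- \frac{3090712511167}{1511009780} \approx -2045.5$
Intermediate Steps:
$y{\left(f \right)} = 2 f^{2}$ ($y{\left(f \right)} = f 2 f = 2 f^{2}$)
$n = -590278$ ($n = \left(-295139\right) 2 = -590278$)
$m = 361154$ ($m = \left(2 \cdot 205^{2} - 590278\right) + 867382 = \left(2 \cdot 42025 - 590278\right) + 867382 = \left(84050 - 590278\right) + 867382 = -506228 + 867382 = 361154$)
$- \frac{2354168}{q{\left(1151 \right)}} + \frac{m}{-2625560} = - \frac{2354168}{1151} + \frac{361154}{-2625560} = \left(-2354168\right) \frac{1}{1151} + 361154 \left(- \frac{1}{2625560}\right) = - \frac{2354168}{1151} - \frac{180577}{1312780} = - \frac{3090712511167}{1511009780}$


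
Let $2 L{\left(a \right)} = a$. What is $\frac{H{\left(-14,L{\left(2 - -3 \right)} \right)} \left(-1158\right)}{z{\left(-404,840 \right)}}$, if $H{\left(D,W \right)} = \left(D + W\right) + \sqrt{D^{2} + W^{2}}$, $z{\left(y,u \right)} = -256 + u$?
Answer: $\frac{13317}{584} - \frac{579 \sqrt{809}}{584} \approx -5.3963$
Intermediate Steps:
$L{\left(a \right)} = \frac{a}{2}$
$H{\left(D,W \right)} = D + W + \sqrt{D^{2} + W^{2}}$
$\frac{H{\left(-14,L{\left(2 - -3 \right)} \right)} \left(-1158\right)}{z{\left(-404,840 \right)}} = \frac{\left(-14 + \frac{2 - -3}{2} + \sqrt{\left(-14\right)^{2} + \left(\frac{2 - -3}{2}\right)^{2}}\right) \left(-1158\right)}{-256 + 840} = \frac{\left(-14 + \frac{2 + 3}{2} + \sqrt{196 + \left(\frac{2 + 3}{2}\right)^{2}}\right) \left(-1158\right)}{584} = \left(-14 + \frac{1}{2} \cdot 5 + \sqrt{196 + \left(\frac{1}{2} \cdot 5\right)^{2}}\right) \left(-1158\right) \frac{1}{584} = \left(-14 + \frac{5}{2} + \sqrt{196 + \left(\frac{5}{2}\right)^{2}}\right) \left(-1158\right) \frac{1}{584} = \left(-14 + \frac{5}{2} + \sqrt{196 + \frac{25}{4}}\right) \left(-1158\right) \frac{1}{584} = \left(-14 + \frac{5}{2} + \sqrt{\frac{809}{4}}\right) \left(-1158\right) \frac{1}{584} = \left(-14 + \frac{5}{2} + \frac{\sqrt{809}}{2}\right) \left(-1158\right) \frac{1}{584} = \left(- \frac{23}{2} + \frac{\sqrt{809}}{2}\right) \left(-1158\right) \frac{1}{584} = \left(13317 - 579 \sqrt{809}\right) \frac{1}{584} = \frac{13317}{584} - \frac{579 \sqrt{809}}{584}$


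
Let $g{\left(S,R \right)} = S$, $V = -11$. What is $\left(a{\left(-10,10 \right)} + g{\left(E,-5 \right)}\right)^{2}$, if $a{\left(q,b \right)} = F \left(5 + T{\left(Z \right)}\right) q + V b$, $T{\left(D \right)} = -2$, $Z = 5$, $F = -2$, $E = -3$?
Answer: $2809$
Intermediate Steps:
$a{\left(q,b \right)} = - 11 b - 6 q$ ($a{\left(q,b \right)} = - 2 \left(5 - 2\right) q - 11 b = \left(-2\right) 3 q - 11 b = - 6 q - 11 b = - 11 b - 6 q$)
$\left(a{\left(-10,10 \right)} + g{\left(E,-5 \right)}\right)^{2} = \left(\left(\left(-11\right) 10 - -60\right) - 3\right)^{2} = \left(\left(-110 + 60\right) - 3\right)^{2} = \left(-50 - 3\right)^{2} = \left(-53\right)^{2} = 2809$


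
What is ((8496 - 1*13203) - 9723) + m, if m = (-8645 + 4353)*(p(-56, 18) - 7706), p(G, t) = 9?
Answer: 33021094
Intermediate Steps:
m = 33035524 (m = (-8645 + 4353)*(9 - 7706) = -4292*(-7697) = 33035524)
((8496 - 1*13203) - 9723) + m = ((8496 - 1*13203) - 9723) + 33035524 = ((8496 - 13203) - 9723) + 33035524 = (-4707 - 9723) + 33035524 = -14430 + 33035524 = 33021094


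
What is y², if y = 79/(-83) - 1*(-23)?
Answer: 3348900/6889 ≈ 486.12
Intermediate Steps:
y = 1830/83 (y = 79*(-1/83) + 23 = -79/83 + 23 = 1830/83 ≈ 22.048)
y² = (1830/83)² = 3348900/6889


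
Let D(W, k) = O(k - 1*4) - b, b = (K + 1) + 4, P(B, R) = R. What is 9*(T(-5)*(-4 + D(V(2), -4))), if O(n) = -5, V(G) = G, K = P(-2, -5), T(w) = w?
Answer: 405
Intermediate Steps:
K = -5
b = 0 (b = (-5 + 1) + 4 = -4 + 4 = 0)
D(W, k) = -5 (D(W, k) = -5 - 1*0 = -5 + 0 = -5)
9*(T(-5)*(-4 + D(V(2), -4))) = 9*(-5*(-4 - 5)) = 9*(-5*(-9)) = 9*45 = 405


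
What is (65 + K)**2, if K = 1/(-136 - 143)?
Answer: 328841956/77841 ≈ 4224.5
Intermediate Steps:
K = -1/279 (K = 1/(-279) = -1/279 ≈ -0.0035842)
(65 + K)**2 = (65 - 1/279)**2 = (18134/279)**2 = 328841956/77841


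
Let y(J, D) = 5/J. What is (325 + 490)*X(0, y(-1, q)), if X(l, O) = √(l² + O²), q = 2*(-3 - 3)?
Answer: 4075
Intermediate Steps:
q = -12 (q = 2*(-6) = -12)
X(l, O) = √(O² + l²)
(325 + 490)*X(0, y(-1, q)) = (325 + 490)*√((5/(-1))² + 0²) = 815*√((5*(-1))² + 0) = 815*√((-5)² + 0) = 815*√(25 + 0) = 815*√25 = 815*5 = 4075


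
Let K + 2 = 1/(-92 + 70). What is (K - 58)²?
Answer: 1745041/484 ≈ 3605.5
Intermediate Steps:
K = -45/22 (K = -2 + 1/(-92 + 70) = -2 + 1/(-22) = -2 - 1/22 = -45/22 ≈ -2.0455)
(K - 58)² = (-45/22 - 58)² = (-1321/22)² = 1745041/484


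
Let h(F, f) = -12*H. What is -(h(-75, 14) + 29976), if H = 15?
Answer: -29796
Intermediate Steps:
h(F, f) = -180 (h(F, f) = -12*15 = -180)
-(h(-75, 14) + 29976) = -(-180 + 29976) = -1*29796 = -29796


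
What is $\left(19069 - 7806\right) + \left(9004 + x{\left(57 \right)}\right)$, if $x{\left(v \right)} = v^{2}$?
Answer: $23516$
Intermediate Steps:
$\left(19069 - 7806\right) + \left(9004 + x{\left(57 \right)}\right) = \left(19069 - 7806\right) + \left(9004 + 57^{2}\right) = 11263 + \left(9004 + 3249\right) = 11263 + 12253 = 23516$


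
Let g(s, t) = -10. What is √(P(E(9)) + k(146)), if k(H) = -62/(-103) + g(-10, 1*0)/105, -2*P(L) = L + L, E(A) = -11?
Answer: √53834907/2163 ≈ 3.3922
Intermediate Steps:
P(L) = -L (P(L) = -(L + L)/2 = -L)
k(H) = 1096/2163 (k(H) = -62/(-103) - 10/105 = -62*(-1/103) - 10*1/105 = 62/103 - 2/21 = 1096/2163)
√(P(E(9)) + k(146)) = √(-1*(-11) + 1096/2163) = √(11 + 1096/2163) = √(24889/2163) = √53834907/2163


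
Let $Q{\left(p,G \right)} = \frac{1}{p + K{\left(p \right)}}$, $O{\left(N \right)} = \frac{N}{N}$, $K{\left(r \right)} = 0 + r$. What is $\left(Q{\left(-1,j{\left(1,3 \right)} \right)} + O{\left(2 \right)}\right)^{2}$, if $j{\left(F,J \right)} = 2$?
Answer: $\frac{1}{4} \approx 0.25$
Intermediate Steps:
$K{\left(r \right)} = r$
$O{\left(N \right)} = 1$
$Q{\left(p,G \right)} = \frac{1}{2 p}$ ($Q{\left(p,G \right)} = \frac{1}{p + p} = \frac{1}{2 p}$)
$\left(Q{\left(-1,j{\left(1,3 \right)} \right)} + O{\left(2 \right)}\right)^{2} = \left(\frac{1}{2 \left(-1\right)} + 1\right)^{2} = \left(\frac{1}{2} \left(-1\right) + 1\right)^{2} = \left(- \frac{1}{2} + 1\right)^{2} = \left(\frac{1}{2}\right)^{2} = \frac{1}{4}$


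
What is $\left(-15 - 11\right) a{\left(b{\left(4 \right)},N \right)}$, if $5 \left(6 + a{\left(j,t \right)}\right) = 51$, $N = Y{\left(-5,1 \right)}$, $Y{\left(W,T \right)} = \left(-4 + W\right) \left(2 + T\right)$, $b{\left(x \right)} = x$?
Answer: $- \frac{546}{5} \approx -109.2$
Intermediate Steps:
$N = -27$ ($N = -8 - 4 + 2 \left(-5\right) + 1 \left(-5\right) = -8 - 4 - 10 - 5 = -27$)
$a{\left(j,t \right)} = \frac{21}{5}$ ($a{\left(j,t \right)} = -6 + \frac{1}{5} \cdot 51 = -6 + \frac{51}{5} = \frac{21}{5}$)
$\left(-15 - 11\right) a{\left(b{\left(4 \right)},N \right)} = \left(-15 - 11\right) \frac{21}{5} = \left(-26\right) \frac{21}{5} = - \frac{546}{5}$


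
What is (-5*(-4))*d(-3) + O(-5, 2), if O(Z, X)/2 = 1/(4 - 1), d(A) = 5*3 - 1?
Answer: 842/3 ≈ 280.67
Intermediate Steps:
d(A) = 14 (d(A) = 15 - 1 = 14)
O(Z, X) = ⅔ (O(Z, X) = 2/(4 - 1) = 2/3 = 2*(⅓) = ⅔)
(-5*(-4))*d(-3) + O(-5, 2) = -5*(-4)*14 + ⅔ = 20*14 + ⅔ = 280 + ⅔ = 842/3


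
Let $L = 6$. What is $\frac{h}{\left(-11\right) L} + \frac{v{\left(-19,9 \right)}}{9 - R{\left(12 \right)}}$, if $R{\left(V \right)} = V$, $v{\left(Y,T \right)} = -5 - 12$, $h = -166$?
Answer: $\frac{90}{11} \approx 8.1818$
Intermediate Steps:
$v{\left(Y,T \right)} = -17$ ($v{\left(Y,T \right)} = -5 - 12 = -17$)
$\frac{h}{\left(-11\right) L} + \frac{v{\left(-19,9 \right)}}{9 - R{\left(12 \right)}} = - \frac{166}{\left(-11\right) 6} - \frac{17}{9 - 12} = - \frac{166}{-66} - \frac{17}{9 - 12} = \left(-166\right) \left(- \frac{1}{66}\right) - \frac{17}{-3} = \frac{83}{33} - - \frac{17}{3} = \frac{83}{33} + \frac{17}{3} = \frac{90}{11}$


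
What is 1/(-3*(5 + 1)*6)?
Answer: -1/108 ≈ -0.0092593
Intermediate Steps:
1/(-3*(5 + 1)*6) = 1/(-3*6*6) = 1/(-18*6) = 1/(-108) = -1/108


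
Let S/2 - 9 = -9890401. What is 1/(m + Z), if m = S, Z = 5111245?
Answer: -1/14669539 ≈ -6.8168e-8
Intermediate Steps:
S = -19780784 (S = 18 + 2*(-9890401) = 18 - 19780802 = -19780784)
m = -19780784
1/(m + Z) = 1/(-19780784 + 5111245) = 1/(-14669539) = -1/14669539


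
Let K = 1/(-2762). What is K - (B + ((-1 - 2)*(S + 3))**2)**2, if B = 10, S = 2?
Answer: -152531451/2762 ≈ -55225.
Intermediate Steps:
K = -1/2762 ≈ -0.00036206
K - (B + ((-1 - 2)*(S + 3))**2)**2 = -1/2762 - (10 + ((-1 - 2)*(2 + 3))**2)**2 = -1/2762 - (10 + (-3*5)**2)**2 = -1/2762 - (10 + (-15)**2)**2 = -1/2762 - (10 + 225)**2 = -1/2762 - 1*235**2 = -1/2762 - 1*55225 = -1/2762 - 55225 = -152531451/2762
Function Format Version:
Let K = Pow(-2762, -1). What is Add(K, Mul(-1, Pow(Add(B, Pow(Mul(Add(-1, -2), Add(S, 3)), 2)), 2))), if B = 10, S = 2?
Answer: Rational(-152531451, 2762) ≈ -55225.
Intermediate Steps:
K = Rational(-1, 2762) ≈ -0.00036206
Add(K, Mul(-1, Pow(Add(B, Pow(Mul(Add(-1, -2), Add(S, 3)), 2)), 2))) = Add(Rational(-1, 2762), Mul(-1, Pow(Add(10, Pow(Mul(Add(-1, -2), Add(2, 3)), 2)), 2))) = Add(Rational(-1, 2762), Mul(-1, Pow(Add(10, Pow(Mul(-3, 5), 2)), 2))) = Add(Rational(-1, 2762), Mul(-1, Pow(Add(10, Pow(-15, 2)), 2))) = Add(Rational(-1, 2762), Mul(-1, Pow(Add(10, 225), 2))) = Add(Rational(-1, 2762), Mul(-1, Pow(235, 2))) = Add(Rational(-1, 2762), Mul(-1, 55225)) = Add(Rational(-1, 2762), -55225) = Rational(-152531451, 2762)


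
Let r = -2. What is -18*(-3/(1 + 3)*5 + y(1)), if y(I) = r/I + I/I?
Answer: 171/2 ≈ 85.500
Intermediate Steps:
y(I) = 1 - 2/I (y(I) = -2/I + I/I = -2/I + 1 = 1 - 2/I)
-18*(-3/(1 + 3)*5 + y(1)) = -18*(-3/(1 + 3)*5 + (-2 + 1)/1) = -18*(-3/4*5 + 1*(-1)) = -18*(-3*¼*5 - 1) = -18*(-¾*5 - 1) = -18*(-15/4 - 1) = -18*(-19/4) = 171/2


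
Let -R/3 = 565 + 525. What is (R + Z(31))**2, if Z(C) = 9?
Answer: 10634121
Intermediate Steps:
R = -3270 (R = -3*(565 + 525) = -3*1090 = -3270)
(R + Z(31))**2 = (-3270 + 9)**2 = (-3261)**2 = 10634121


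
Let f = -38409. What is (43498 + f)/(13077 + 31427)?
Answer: 5089/44504 ≈ 0.11435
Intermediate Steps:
(43498 + f)/(13077 + 31427) = (43498 - 38409)/(13077 + 31427) = 5089/44504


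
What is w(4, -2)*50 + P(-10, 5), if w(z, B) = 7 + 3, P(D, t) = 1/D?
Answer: 4999/10 ≈ 499.90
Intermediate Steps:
w(z, B) = 10
w(4, -2)*50 + P(-10, 5) = 10*50 + 1/(-10) = 500 - ⅒ = 4999/10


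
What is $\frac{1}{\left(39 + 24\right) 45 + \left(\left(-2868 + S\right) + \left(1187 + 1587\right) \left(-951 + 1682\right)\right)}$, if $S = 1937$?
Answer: $\frac{1}{2029698} \approx 4.9268 \cdot 10^{-7}$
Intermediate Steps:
$\frac{1}{\left(39 + 24\right) 45 + \left(\left(-2868 + S\right) + \left(1187 + 1587\right) \left(-951 + 1682\right)\right)} = \frac{1}{\left(39 + 24\right) 45 + \left(\left(-2868 + 1937\right) + \left(1187 + 1587\right) \left(-951 + 1682\right)\right)} = \frac{1}{63 \cdot 45 + \left(-931 + 2774 \cdot 731\right)} = \frac{1}{2835 + \left(-931 + 2027794\right)} = \frac{1}{2835 + 2026863} = \frac{1}{2029698}$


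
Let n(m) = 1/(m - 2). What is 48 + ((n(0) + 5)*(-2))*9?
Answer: -33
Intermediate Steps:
n(m) = 1/(-2 + m)
48 + ((n(0) + 5)*(-2))*9 = 48 + ((1/(-2 + 0) + 5)*(-2))*9 = 48 + ((1/(-2) + 5)*(-2))*9 = 48 + ((-1/2 + 5)*(-2))*9 = 48 + ((9/2)*(-2))*9 = 48 - 9*9 = 48 - 81 = -33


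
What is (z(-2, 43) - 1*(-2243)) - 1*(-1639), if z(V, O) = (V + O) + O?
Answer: 3966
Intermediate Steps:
z(V, O) = V + 2*O (z(V, O) = (O + V) + O = V + 2*O)
(z(-2, 43) - 1*(-2243)) - 1*(-1639) = ((-2 + 2*43) - 1*(-2243)) - 1*(-1639) = ((-2 + 86) + 2243) + 1639 = (84 + 2243) + 1639 = 2327 + 1639 = 3966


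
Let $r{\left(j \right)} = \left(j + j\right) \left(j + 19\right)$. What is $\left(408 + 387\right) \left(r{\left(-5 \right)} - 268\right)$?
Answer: $-324360$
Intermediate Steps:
$r{\left(j \right)} = 2 j \left(19 + j\right)$
$\left(408 + 387\right) \left(r{\left(-5 \right)} - 268\right) = \left(408 + 387\right) \left(2 \left(-5\right) \left(19 - 5\right) - 268\right) = 795 \left(2 \left(-5\right) 14 - 268\right) = 795 \left(-140 - 268\right) = 795 \left(-408\right) = -324360$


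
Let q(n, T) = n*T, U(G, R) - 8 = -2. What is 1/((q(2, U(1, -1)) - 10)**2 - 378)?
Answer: -1/374 ≈ -0.0026738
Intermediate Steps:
U(G, R) = 6 (U(G, R) = 8 - 2 = 6)
q(n, T) = T*n
1/((q(2, U(1, -1)) - 10)**2 - 378) = 1/((6*2 - 10)**2 - 378) = 1/((12 - 10)**2 - 378) = 1/(2**2 - 378) = 1/(4 - 378) = 1/(-374) = -1/374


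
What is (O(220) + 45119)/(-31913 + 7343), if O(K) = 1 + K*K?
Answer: -1336/351 ≈ -3.8063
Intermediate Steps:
O(K) = 1 + K²
(O(220) + 45119)/(-31913 + 7343) = ((1 + 220²) + 45119)/(-31913 + 7343) = ((1 + 48400) + 45119)/(-24570) = (48401 + 45119)*(-1/24570) = 93520*(-1/24570) = -1336/351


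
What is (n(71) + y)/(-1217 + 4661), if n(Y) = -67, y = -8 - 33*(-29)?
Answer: 21/82 ≈ 0.25610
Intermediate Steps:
y = 949 (y = -8 + 957 = 949)
(n(71) + y)/(-1217 + 4661) = (-67 + 949)/(-1217 + 4661) = 882/3444 = 882*(1/3444) = 21/82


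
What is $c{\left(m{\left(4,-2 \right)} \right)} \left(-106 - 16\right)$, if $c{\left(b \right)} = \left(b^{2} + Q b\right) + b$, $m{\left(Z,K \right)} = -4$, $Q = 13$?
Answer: $4880$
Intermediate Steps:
$c{\left(b \right)} = b^{2} + 14 b$ ($c{\left(b \right)} = \left(b^{2} + 13 b\right) + b = b^{2} + 14 b$)
$c{\left(m{\left(4,-2 \right)} \right)} \left(-106 - 16\right) = - 4 \left(14 - 4\right) \left(-106 - 16\right) = \left(-4\right) 10 \left(-122\right) = \left(-40\right) \left(-122\right) = 4880$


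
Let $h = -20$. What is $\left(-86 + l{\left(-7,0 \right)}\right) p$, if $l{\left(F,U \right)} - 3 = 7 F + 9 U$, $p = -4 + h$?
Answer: $3168$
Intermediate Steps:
$p = -24$ ($p = -4 - 20 = -24$)
$l{\left(F,U \right)} = 3 + 7 F + 9 U$ ($l{\left(F,U \right)} = 3 + \left(7 F + 9 U\right) = 3 + 7 F + 9 U$)
$\left(-86 + l{\left(-7,0 \right)}\right) p = \left(-86 + \left(3 + 7 \left(-7\right) + 9 \cdot 0\right)\right) \left(-24\right) = \left(-86 + \left(3 - 49 + 0\right)\right) \left(-24\right) = \left(-86 - 46\right) \left(-24\right) = \left(-132\right) \left(-24\right) = 3168$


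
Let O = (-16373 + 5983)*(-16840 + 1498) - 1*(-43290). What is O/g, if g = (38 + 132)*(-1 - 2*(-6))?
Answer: 15944667/187 ≈ 85266.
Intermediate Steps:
O = 159446670 (O = -10390*(-15342) + 43290 = 159403380 + 43290 = 159446670)
g = 1870 (g = 170*(-1 + 12) = 170*11 = 1870)
O/g = 159446670/1870 = 159446670*(1/1870) = 15944667/187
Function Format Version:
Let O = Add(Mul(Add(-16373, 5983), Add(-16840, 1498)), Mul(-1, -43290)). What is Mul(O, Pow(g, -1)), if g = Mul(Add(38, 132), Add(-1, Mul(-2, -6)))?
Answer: Rational(15944667, 187) ≈ 85266.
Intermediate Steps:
O = 159446670 (O = Add(Mul(-10390, -15342), 43290) = Add(159403380, 43290) = 159446670)
g = 1870 (g = Mul(170, Add(-1, 12)) = Mul(170, 11) = 1870)
Mul(O, Pow(g, -1)) = Mul(159446670, Pow(1870, -1)) = Mul(159446670, Rational(1, 1870)) = Rational(15944667, 187)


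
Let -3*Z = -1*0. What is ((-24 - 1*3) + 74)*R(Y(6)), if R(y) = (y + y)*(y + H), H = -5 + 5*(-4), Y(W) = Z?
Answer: 0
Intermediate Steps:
Z = 0 (Z = -(-1)*0/3 = -⅓*0 = 0)
Y(W) = 0
H = -25 (H = -5 - 20 = -25)
R(y) = 2*y*(-25 + y) (R(y) = (y + y)*(y - 25) = (2*y)*(-25 + y) = 2*y*(-25 + y))
((-24 - 1*3) + 74)*R(Y(6)) = ((-24 - 1*3) + 74)*(2*0*(-25 + 0)) = ((-24 - 3) + 74)*(2*0*(-25)) = (-27 + 74)*0 = 47*0 = 0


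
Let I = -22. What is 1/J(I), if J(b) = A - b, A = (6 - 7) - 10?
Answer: 1/11 ≈ 0.090909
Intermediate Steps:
A = -11 (A = -1 - 10 = -11)
J(b) = -11 - b
1/J(I) = 1/(-11 - 1*(-22)) = 1/(-11 + 22) = 1/11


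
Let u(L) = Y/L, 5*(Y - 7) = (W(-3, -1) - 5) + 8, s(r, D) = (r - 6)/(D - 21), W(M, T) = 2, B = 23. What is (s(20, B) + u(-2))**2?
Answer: 9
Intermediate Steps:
s(r, D) = (-6 + r)/(-21 + D)
Y = 8 (Y = 7 + ((2 - 5) + 8)/5 = 7 + (-3 + 8)/5 = 7 + (1/5)*5 = 7 + 1 = 8)
u(L) = 8/L
(s(20, B) + u(-2))**2 = ((-6 + 20)/(-21 + 23) + 8/(-2))**2 = (14/2 + 8*(-1/2))**2 = ((1/2)*14 - 4)**2 = (7 - 4)**2 = 3**2 = 9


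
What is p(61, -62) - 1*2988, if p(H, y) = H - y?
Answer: -2865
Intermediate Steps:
p(61, -62) - 1*2988 = (61 - 1*(-62)) - 1*2988 = (61 + 62) - 2988 = 123 - 2988 = -2865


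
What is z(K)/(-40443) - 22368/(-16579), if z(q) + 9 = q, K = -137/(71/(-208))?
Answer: 63766819501/47605819287 ≈ 1.3395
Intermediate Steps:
K = 28496/71 (K = -137/(71*(-1/208)) = -137/(-71/208) = -137*(-208/71) = 28496/71 ≈ 401.35)
z(q) = -9 + q
z(K)/(-40443) - 22368/(-16579) = (-9 + 28496/71)/(-40443) - 22368/(-16579) = (27857/71)*(-1/40443) - 22368*(-1/16579) = -27857/2871453 + 22368/16579 = 63766819501/47605819287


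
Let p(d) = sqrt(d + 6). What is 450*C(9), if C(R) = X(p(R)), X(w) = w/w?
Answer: 450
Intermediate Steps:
p(d) = sqrt(6 + d)
X(w) = 1
C(R) = 1
450*C(9) = 450*1 = 450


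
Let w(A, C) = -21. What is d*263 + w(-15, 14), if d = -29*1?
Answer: -7648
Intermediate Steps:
d = -29
d*263 + w(-15, 14) = -29*263 - 21 = -7627 - 21 = -7648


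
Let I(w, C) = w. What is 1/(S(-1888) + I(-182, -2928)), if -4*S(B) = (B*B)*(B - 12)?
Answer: 1/1693158218 ≈ 5.9061e-10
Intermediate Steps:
S(B) = -B**2*(-12 + B)/4 (S(B) = -B*B*(B - 12)/4 = -B**2*(-12 + B)/4)
1/(S(-1888) + I(-182, -2928)) = 1/((1/4)*(-1888)**2*(12 - 1*(-1888)) - 182) = 1/((1/4)*3564544*(12 + 1888) - 182) = 1/((1/4)*3564544*1900 - 182) = 1/(1693158400 - 182) = 1/1693158218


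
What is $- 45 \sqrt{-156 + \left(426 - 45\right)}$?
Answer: $-675$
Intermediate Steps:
$- 45 \sqrt{-156 + \left(426 - 45\right)} = - 45 \sqrt{-156 + 381} = - 45 \sqrt{225} = \left(-45\right) 15 = -675$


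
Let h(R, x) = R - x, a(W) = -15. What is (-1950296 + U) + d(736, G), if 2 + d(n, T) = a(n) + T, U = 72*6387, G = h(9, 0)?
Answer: -1490440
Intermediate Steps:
G = 9 (G = 9 - 1*0 = 9 + 0 = 9)
U = 459864
d(n, T) = -17 + T (d(n, T) = -2 + (-15 + T) = -17 + T)
(-1950296 + U) + d(736, G) = (-1950296 + 459864) + (-17 + 9) = -1490432 - 8 = -1490440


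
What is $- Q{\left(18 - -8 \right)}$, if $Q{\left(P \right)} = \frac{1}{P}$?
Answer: $- \frac{1}{26} \approx -0.038462$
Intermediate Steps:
$- Q{\left(18 - -8 \right)} = - \frac{1}{18 - -8} = - \frac{1}{18 + 8} = - \frac{1}{26}$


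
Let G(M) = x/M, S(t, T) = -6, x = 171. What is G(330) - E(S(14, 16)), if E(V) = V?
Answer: 717/110 ≈ 6.5182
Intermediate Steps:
G(M) = 171/M
G(330) - E(S(14, 16)) = 171/330 - 1*(-6) = 171*(1/330) + 6 = 57/110 + 6 = 717/110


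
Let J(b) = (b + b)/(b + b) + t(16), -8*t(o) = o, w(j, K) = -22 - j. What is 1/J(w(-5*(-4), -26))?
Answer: -1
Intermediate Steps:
t(o) = -o/8
J(b) = -1 (J(b) = (b + b)/(b + b) - ⅛*16 = (2*b)/((2*b)) - 2 = (2*b)*(1/(2*b)) - 2 = 1 - 2 = -1)
1/J(w(-5*(-4), -26)) = 1/(-1) = -1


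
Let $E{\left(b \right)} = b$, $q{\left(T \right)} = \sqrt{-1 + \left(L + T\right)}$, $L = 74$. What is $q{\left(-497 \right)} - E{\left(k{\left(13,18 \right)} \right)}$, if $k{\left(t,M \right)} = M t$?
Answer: $-234 + 2 i \sqrt{106} \approx -234.0 + 20.591 i$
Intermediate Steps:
$q{\left(T \right)} = \sqrt{73 + T}$ ($q{\left(T \right)} = \sqrt{-1 + \left(74 + T\right)} = \sqrt{73 + T}$)
$q{\left(-497 \right)} - E{\left(k{\left(13,18 \right)} \right)} = \sqrt{73 - 497} - 18 \cdot 13 = \sqrt{-424} - 234 = 2 i \sqrt{106} - 234 = -234 + 2 i \sqrt{106}$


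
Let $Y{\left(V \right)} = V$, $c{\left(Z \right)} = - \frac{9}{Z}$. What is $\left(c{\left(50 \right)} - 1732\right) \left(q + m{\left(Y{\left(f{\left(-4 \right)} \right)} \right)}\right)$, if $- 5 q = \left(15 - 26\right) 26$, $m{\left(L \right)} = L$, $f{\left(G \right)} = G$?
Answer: $- \frac{11518997}{125} \approx -92152.0$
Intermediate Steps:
$q = \frac{286}{5}$ ($q = - \frac{\left(15 - 26\right) 26}{5} = - \frac{\left(-11\right) 26}{5} = \left(- \frac{1}{5}\right) \left(-286\right) = \frac{286}{5} \approx 57.2$)
$\left(c{\left(50 \right)} - 1732\right) \left(q + m{\left(Y{\left(f{\left(-4 \right)} \right)} \right)}\right) = \left(- \frac{9}{50} - 1732\right) \left(\frac{286}{5} - 4\right) = \left(\left(-9\right) \frac{1}{50} - 1732\right) \frac{266}{5} = \left(- \frac{9}{50} - 1732\right) \frac{266}{5} = \left(- \frac{86609}{50}\right) \frac{266}{5} = - \frac{11518997}{125}$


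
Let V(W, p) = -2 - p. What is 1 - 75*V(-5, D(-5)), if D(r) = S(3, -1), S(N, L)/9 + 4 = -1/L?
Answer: -1874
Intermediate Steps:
S(N, L) = -36 - 9/L (S(N, L) = -36 + 9*(-1/L) = -36 - 9/L)
D(r) = -27 (D(r) = -36 - 9/(-1) = -36 - 9*(-1) = -36 + 9 = -27)
1 - 75*V(-5, D(-5)) = 1 - 75*(-2 - 1*(-27)) = 1 - 75*(-2 + 27) = 1 - 75*25 = 1 - 1875 = -1874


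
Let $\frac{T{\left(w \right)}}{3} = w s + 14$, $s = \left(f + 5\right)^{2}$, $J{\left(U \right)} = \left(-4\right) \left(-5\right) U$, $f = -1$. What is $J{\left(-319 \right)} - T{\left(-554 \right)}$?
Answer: $20170$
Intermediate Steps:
$J{\left(U \right)} = 20 U$
$s = 16$ ($s = \left(-1 + 5\right)^{2} = 4^{2} = 16$)
$T{\left(w \right)} = 42 + 48 w$ ($T{\left(w \right)} = 3 \left(w 16 + 14\right) = 3 \left(16 w + 14\right) = 3 \left(14 + 16 w\right) = 42 + 48 w$)
$J{\left(-319 \right)} - T{\left(-554 \right)} = 20 \left(-319\right) - \left(42 + 48 \left(-554\right)\right) = -6380 - \left(42 - 26592\right) = -6380 - -26550 = -6380 + 26550 = 20170$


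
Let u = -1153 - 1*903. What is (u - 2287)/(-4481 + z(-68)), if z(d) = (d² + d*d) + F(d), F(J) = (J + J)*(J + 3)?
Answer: -4343/13607 ≈ -0.31917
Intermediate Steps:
F(J) = 2*J*(3 + J) (F(J) = (2*J)*(3 + J) = 2*J*(3 + J))
u = -2056 (u = -1153 - 903 = -2056)
z(d) = 2*d² + 2*d*(3 + d) (z(d) = (d² + d*d) + 2*d*(3 + d) = (d² + d²) + 2*d*(3 + d) = 2*d² + 2*d*(3 + d))
(u - 2287)/(-4481 + z(-68)) = (-2056 - 2287)/(-4481 + 2*(-68)*(3 + 2*(-68))) = -4343/(-4481 + 2*(-68)*(3 - 136)) = -4343/(-4481 + 2*(-68)*(-133)) = -4343/(-4481 + 18088) = -4343/13607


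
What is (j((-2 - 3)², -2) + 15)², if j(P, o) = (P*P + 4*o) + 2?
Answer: 401956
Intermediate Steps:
j(P, o) = 2 + P² + 4*o (j(P, o) = (P² + 4*o) + 2 = 2 + P² + 4*o)
(j((-2 - 3)², -2) + 15)² = ((2 + ((-2 - 3)²)² + 4*(-2)) + 15)² = ((2 + ((-5)²)² - 8) + 15)² = ((2 + 25² - 8) + 15)² = ((2 + 625 - 8) + 15)² = (619 + 15)² = 634² = 401956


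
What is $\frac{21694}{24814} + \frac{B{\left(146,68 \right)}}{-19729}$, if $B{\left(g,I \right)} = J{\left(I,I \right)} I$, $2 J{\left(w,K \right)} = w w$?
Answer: $- \frac{1736578449}{244777703} \approx -7.0945$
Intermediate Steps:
$J{\left(w,K \right)} = \frac{w^{2}}{2}$ ($J{\left(w,K \right)} = \frac{w w}{2} = \frac{w^{2}}{2}$)
$B{\left(g,I \right)} = \frac{I^{3}}{2}$ ($B{\left(g,I \right)} = \frac{I^{2}}{2} I = \frac{I^{3}}{2}$)
$\frac{21694}{24814} + \frac{B{\left(146,68 \right)}}{-19729} = \frac{21694}{24814} + \frac{\frac{1}{2} \cdot 68^{3}}{-19729} = 21694 \cdot \frac{1}{24814} + \frac{1}{2} \cdot 314432 \left(- \frac{1}{19729}\right) = \frac{10847}{12407} + 157216 \left(- \frac{1}{19729}\right) = \frac{10847}{12407} - \frac{157216}{19729} = - \frac{1736578449}{244777703}$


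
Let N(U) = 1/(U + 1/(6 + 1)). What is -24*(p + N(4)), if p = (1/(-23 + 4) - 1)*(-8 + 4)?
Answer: -58872/551 ≈ -106.85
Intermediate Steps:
N(U) = 1/(⅐ + U) (N(U) = 1/(U + 1/7) = 1/(U + ⅐) = 1/(⅐ + U))
p = 80/19 (p = (1/(-19) - 1)*(-4) = (-1/19 - 1)*(-4) = -20/19*(-4) = 80/19 ≈ 4.2105)
-24*(p + N(4)) = -24*(80/19 + 7/(1 + 7*4)) = -24*(80/19 + 7/(1 + 28)) = -24*(80/19 + 7/29) = -24*2453/551 = -58872/551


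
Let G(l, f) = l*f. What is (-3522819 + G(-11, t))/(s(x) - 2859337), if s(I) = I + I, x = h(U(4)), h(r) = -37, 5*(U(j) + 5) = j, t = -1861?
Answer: 3502348/2859411 ≈ 1.2248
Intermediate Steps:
U(j) = -5 + j/5
G(l, f) = f*l
x = -37
s(I) = 2*I
(-3522819 + G(-11, t))/(s(x) - 2859337) = (-3522819 - 1861*(-11))/(2*(-37) - 2859337) = (-3522819 + 20471)/(-74 - 2859337) = -3502348/(-2859411) = -3502348*(-1/2859411) = 3502348/2859411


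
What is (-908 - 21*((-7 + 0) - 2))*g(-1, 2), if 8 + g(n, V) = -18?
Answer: 18694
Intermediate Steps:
g(n, V) = -26 (g(n, V) = -8 - 18 = -26)
(-908 - 21*((-7 + 0) - 2))*g(-1, 2) = (-908 - 21*((-7 + 0) - 2))*(-26) = (-908 - 21*(-7 - 2))*(-26) = (-908 - 21*(-9))*(-26) = (-908 + 189)*(-26) = -719*(-26) = 18694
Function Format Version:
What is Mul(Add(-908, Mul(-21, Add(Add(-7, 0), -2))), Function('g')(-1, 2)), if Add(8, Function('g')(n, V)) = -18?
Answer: 18694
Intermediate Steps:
Function('g')(n, V) = -26 (Function('g')(n, V) = Add(-8, -18) = -26)
Mul(Add(-908, Mul(-21, Add(Add(-7, 0), -2))), Function('g')(-1, 2)) = Mul(Add(-908, Mul(-21, Add(Add(-7, 0), -2))), -26) = Mul(Add(-908, Mul(-21, Add(-7, -2))), -26) = Mul(Add(-908, Mul(-21, -9)), -26) = Mul(Add(-908, 189), -26) = Mul(-719, -26) = 18694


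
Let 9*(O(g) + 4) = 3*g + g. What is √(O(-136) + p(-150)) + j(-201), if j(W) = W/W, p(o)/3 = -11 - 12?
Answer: 1 + I*√1201/3 ≈ 1.0 + 11.552*I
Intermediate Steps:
O(g) = -4 + 4*g/9 (O(g) = -4 + (3*g + g)/9 = -4 + (4*g)/9 = -4 + 4*g/9)
p(o) = -69 (p(o) = 3*(-11 - 12) = 3*(-23) = -69)
j(W) = 1
√(O(-136) + p(-150)) + j(-201) = √((-4 + (4/9)*(-136)) - 69) + 1 = √((-4 - 544/9) - 69) + 1 = √(-580/9 - 69) + 1 = √(-1201/9) + 1 = I*√1201/3 + 1 = 1 + I*√1201/3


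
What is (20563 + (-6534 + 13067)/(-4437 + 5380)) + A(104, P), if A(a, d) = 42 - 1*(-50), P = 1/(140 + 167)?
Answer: 19484198/943 ≈ 20662.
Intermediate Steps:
P = 1/307 ≈ 0.0032573
A(a, d) = 92 (A(a, d) = 42 + 50 = 92)
(20563 + (-6534 + 13067)/(-4437 + 5380)) + A(104, P) = (20563 + (-6534 + 13067)/(-4437 + 5380)) + 92 = (20563 + 6533/943) + 92 = 19397442/943 + 92 = 19484198/943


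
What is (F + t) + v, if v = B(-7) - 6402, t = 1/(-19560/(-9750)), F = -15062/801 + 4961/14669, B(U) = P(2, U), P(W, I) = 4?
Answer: -49152177734083/7660914588 ≈ -6416.0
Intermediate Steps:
B(U) = 4
F = -216970717/11749869 (F = -15062*1/801 + 4961*(1/14669) = -15062/801 + 4961/14669 = -216970717/11749869 ≈ -18.466)
t = 325/652 (t = 1/(-19560*(-1/9750)) = 1/(652/325) = 325/652 ≈ 0.49847)
v = -6398 (v = 4 - 6402 = -6398)
(F + t) + v = (-216970717/11749869 + 325/652) - 6398 = -137646200059/7660914588 - 6398 = -49152177734083/7660914588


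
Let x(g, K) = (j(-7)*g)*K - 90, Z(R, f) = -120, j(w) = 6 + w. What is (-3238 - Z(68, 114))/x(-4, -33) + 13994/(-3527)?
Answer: 3945259/391497 ≈ 10.077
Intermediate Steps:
x(g, K) = -90 - K*g (x(g, K) = ((6 - 7)*g)*K - 90 = (-g)*K - 90 = -K*g - 90 = -90 - K*g)
(-3238 - Z(68, 114))/x(-4, -33) + 13994/(-3527) = (-3238 - 1*(-120))/(-90 - 1*(-33)*(-4)) + 13994/(-3527) = (-3238 + 120)/(-90 - 132) + 13994*(-1/3527) = -3118/(-222) - 13994/3527 = -3118*(-1/222) - 13994/3527 = 1559/111 - 13994/3527 = 3945259/391497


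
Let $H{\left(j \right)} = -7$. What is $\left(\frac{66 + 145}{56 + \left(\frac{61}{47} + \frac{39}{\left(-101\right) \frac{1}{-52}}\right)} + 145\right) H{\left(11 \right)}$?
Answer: $- \frac{379829954}{367309} \approx -1034.1$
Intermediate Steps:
$\left(\frac{66 + 145}{56 + \left(\frac{61}{47} + \frac{39}{\left(-101\right) \frac{1}{-52}}\right)} + 145\right) H{\left(11 \right)} = \left(\frac{66 + 145}{56 + \left(\frac{61}{47} + \frac{39}{\left(-101\right) \frac{1}{-52}}\right)} + 145\right) \left(-7\right) = \left(\frac{211}{56 + \left(61 \cdot \frac{1}{47} + \frac{39}{\left(-101\right) \left(- \frac{1}{52}\right)}\right)} + 145\right) \left(-7\right) = \left(\frac{211}{56 + \left(\frac{61}{47} + \frac{39}{\frac{101}{52}}\right)} + 145\right) \left(-7\right) = \left(\frac{211}{56 + \left(\frac{61}{47} + 39 \cdot \frac{52}{101}\right)} + 145\right) \left(-7\right) = \left(\frac{211}{56 + \left(\frac{61}{47} + \frac{2028}{101}\right)} + 145\right) \left(-7\right) = \left(\frac{211}{56 + \frac{101477}{4747}} + 145\right) \left(-7\right) = \left(\frac{211}{\frac{367309}{4747}} + 145\right) \left(-7\right) = \left(211 \cdot \frac{4747}{367309} + 145\right) \left(-7\right) = \left(\frac{1001617}{367309} + 145\right) \left(-7\right) = \frac{54261422}{367309} \left(-7\right) = - \frac{379829954}{367309}$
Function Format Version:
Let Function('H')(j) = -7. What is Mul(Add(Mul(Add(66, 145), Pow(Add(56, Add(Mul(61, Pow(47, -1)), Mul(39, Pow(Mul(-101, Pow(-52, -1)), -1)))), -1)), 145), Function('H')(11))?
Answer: Rational(-379829954, 367309) ≈ -1034.1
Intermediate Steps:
Mul(Add(Mul(Add(66, 145), Pow(Add(56, Add(Mul(61, Pow(47, -1)), Mul(39, Pow(Mul(-101, Pow(-52, -1)), -1)))), -1)), 145), Function('H')(11)) = Mul(Add(Mul(Add(66, 145), Pow(Add(56, Add(Mul(61, Pow(47, -1)), Mul(39, Pow(Mul(-101, Pow(-52, -1)), -1)))), -1)), 145), -7) = Mul(Add(Mul(211, Pow(Add(56, Add(Mul(61, Rational(1, 47)), Mul(39, Pow(Mul(-101, Rational(-1, 52)), -1)))), -1)), 145), -7) = Mul(Add(Mul(211, Pow(Add(56, Add(Rational(61, 47), Mul(39, Pow(Rational(101, 52), -1)))), -1)), 145), -7) = Mul(Add(Mul(211, Pow(Add(56, Add(Rational(61, 47), Mul(39, Rational(52, 101)))), -1)), 145), -7) = Mul(Add(Mul(211, Pow(Add(56, Add(Rational(61, 47), Rational(2028, 101))), -1)), 145), -7) = Mul(Add(Mul(211, Pow(Add(56, Rational(101477, 4747)), -1)), 145), -7) = Mul(Add(Mul(211, Pow(Rational(367309, 4747), -1)), 145), -7) = Mul(Add(Mul(211, Rational(4747, 367309)), 145), -7) = Mul(Add(Rational(1001617, 367309), 145), -7) = Mul(Rational(54261422, 367309), -7) = Rational(-379829954, 367309)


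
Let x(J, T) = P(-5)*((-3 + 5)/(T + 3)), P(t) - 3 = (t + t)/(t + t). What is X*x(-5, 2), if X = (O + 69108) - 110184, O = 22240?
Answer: -150688/5 ≈ -30138.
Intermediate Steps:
P(t) = 4 (P(t) = 3 + (t + t)/(t + t) = 3 + (2*t)/((2*t)) = 3 + (2*t)*(1/(2*t)) = 3 + 1 = 4)
X = -18836 (X = (22240 + 69108) - 110184 = 91348 - 110184 = -18836)
x(J, T) = 8/(3 + T) (x(J, T) = 4*((-3 + 5)/(T + 3)) = 4*(2/(3 + T)) = 8/(3 + T))
X*x(-5, 2) = -150688/(3 + 2) = -150688/5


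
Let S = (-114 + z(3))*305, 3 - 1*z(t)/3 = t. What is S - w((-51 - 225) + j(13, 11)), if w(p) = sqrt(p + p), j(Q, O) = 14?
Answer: -34770 - 2*I*sqrt(131) ≈ -34770.0 - 22.891*I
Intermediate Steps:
z(t) = 9 - 3*t
w(p) = sqrt(2)*sqrt(p) (w(p) = sqrt(2*p) = sqrt(2)*sqrt(p))
S = -34770 (S = (-114 + (9 - 3*3))*305 = (-114 + (9 - 9))*305 = (-114 + 0)*305 = -114*305 = -34770)
S - w((-51 - 225) + j(13, 11)) = -34770 - sqrt(2)*sqrt((-51 - 225) + 14) = -34770 - sqrt(2)*sqrt(-276 + 14) = -34770 - sqrt(2)*sqrt(-262) = -34770 - sqrt(2)*I*sqrt(262) = -34770 - 2*I*sqrt(131)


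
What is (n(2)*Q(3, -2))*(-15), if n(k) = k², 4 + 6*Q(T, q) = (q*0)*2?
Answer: 40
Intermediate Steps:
Q(T, q) = -⅔ (Q(T, q) = -⅔ + ((q*0)*2)/6 = -⅔ + (0*2)/6 = -⅔ + (⅙)*0 = -⅔ + 0 = -⅔)
(n(2)*Q(3, -2))*(-15) = (2²*(-⅔))*(-15) = (4*(-⅔))*(-15) = -8/3*(-15) = 40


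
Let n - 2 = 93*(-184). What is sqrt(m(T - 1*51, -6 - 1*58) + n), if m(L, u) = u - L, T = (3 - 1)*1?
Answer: 5*I*sqrt(685) ≈ 130.86*I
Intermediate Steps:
T = 2 (T = 2*1 = 2)
n = -17110 (n = 2 + 93*(-184) = 2 - 17112 = -17110)
sqrt(m(T - 1*51, -6 - 1*58) + n) = sqrt(((-6 - 1*58) - (2 - 1*51)) - 17110) = sqrt(((-6 - 58) - (2 - 51)) - 17110) = sqrt((-64 - 1*(-49)) - 17110) = sqrt((-64 + 49) - 17110) = sqrt(-15 - 17110) = sqrt(-17125) = 5*I*sqrt(685)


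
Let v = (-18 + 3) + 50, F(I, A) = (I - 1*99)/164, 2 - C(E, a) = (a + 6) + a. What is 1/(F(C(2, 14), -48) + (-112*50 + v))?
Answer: -164/912791 ≈ -0.00017967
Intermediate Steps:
C(E, a) = -4 - 2*a (C(E, a) = 2 - ((a + 6) + a) = 2 - ((6 + a) + a) = 2 - (6 + 2*a) = 2 + (-6 - 2*a) = -4 - 2*a)
F(I, A) = -99/164 + I/164 (F(I, A) = (I - 99)*(1/164) = (-99 + I)*(1/164) = -99/164 + I/164)
v = 35 (v = -15 + 50 = 35)
1/(F(C(2, 14), -48) + (-112*50 + v)) = 1/((-99/164 + (-4 - 2*14)/164) + (-112*50 + 35)) = 1/((-99/164 + (-4 - 28)/164) + (-5600 + 35)) = 1/((-99/164 + (1/164)*(-32)) - 5565) = 1/((-99/164 - 8/41) - 5565) = 1/(-131/164 - 5565) = 1/(-912791/164) = -164/912791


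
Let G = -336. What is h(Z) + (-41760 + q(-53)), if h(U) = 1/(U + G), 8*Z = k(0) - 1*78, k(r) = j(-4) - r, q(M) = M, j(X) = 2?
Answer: -28892785/691 ≈ -41813.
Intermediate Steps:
k(r) = 2 - r
Z = -19/2 (Z = ((2 - 1*0) - 1*78)/8 = ((2 + 0) - 78)/8 = (2 - 78)/8 = (⅛)*(-76) = -19/2 ≈ -9.5000)
h(U) = 1/(-336 + U) (h(U) = 1/(U - 336) = 1/(-336 + U))
h(Z) + (-41760 + q(-53)) = 1/(-336 - 19/2) + (-41760 - 53) = 1/(-691/2) - 41813 = -2/691 - 41813 = -28892785/691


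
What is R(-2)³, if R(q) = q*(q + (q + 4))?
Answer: 0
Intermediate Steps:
R(q) = q*(4 + 2*q) (R(q) = q*(q + (4 + q)) = q*(4 + 2*q))
R(-2)³ = (2*(-2)*(2 - 2))³ = (2*(-2)*0)³ = 0³ = 0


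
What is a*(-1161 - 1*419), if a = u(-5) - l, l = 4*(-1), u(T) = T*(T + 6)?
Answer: 1580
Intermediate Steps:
u(T) = T*(6 + T)
l = -4
a = -1 (a = -5*(6 - 5) - 1*(-4) = -5*1 + 4 = -5 + 4 = -1)
a*(-1161 - 1*419) = -(-1161 - 1*419) = -(-1161 - 419) = -1*(-1580) = 1580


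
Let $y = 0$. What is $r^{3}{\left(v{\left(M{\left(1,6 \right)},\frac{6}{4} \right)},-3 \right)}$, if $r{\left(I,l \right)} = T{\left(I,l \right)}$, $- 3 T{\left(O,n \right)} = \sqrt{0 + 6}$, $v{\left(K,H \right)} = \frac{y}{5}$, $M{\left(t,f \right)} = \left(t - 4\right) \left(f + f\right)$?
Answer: $- \frac{2 \sqrt{6}}{9} \approx -0.54433$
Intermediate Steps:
$M{\left(t,f \right)} = 2 f \left(-4 + t\right)$ ($M{\left(t,f \right)} = \left(-4 + t\right) 2 f = 2 f \left(-4 + t\right)$)
$v{\left(K,H \right)} = 0$ ($v{\left(K,H \right)} = \frac{0}{5} = 0 \cdot \frac{1}{5} = 0$)
$T{\left(O,n \right)} = - \frac{\sqrt{6}}{3}$ ($T{\left(O,n \right)} = - \frac{\sqrt{0 + 6}}{3} = - \frac{\sqrt{6}}{3}$)
$r{\left(I,l \right)} = - \frac{\sqrt{6}}{3}$
$r^{3}{\left(v{\left(M{\left(1,6 \right)},\frac{6}{4} \right)},-3 \right)} = \left(- \frac{\sqrt{6}}{3}\right)^{3} = - \frac{2 \sqrt{6}}{9}$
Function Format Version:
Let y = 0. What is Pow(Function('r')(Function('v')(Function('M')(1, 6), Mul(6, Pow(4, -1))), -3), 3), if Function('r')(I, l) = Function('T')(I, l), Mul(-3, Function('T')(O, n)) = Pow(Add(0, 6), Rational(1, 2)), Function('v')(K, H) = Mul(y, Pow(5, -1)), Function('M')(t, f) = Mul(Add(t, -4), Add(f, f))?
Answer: Mul(Rational(-2, 9), Pow(6, Rational(1, 2))) ≈ -0.54433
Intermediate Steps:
Function('M')(t, f) = Mul(2, f, Add(-4, t)) (Function('M')(t, f) = Mul(Add(-4, t), Mul(2, f)) = Mul(2, f, Add(-4, t)))
Function('v')(K, H) = 0 (Function('v')(K, H) = Mul(0, Pow(5, -1)) = Mul(0, Rational(1, 5)) = 0)
Function('T')(O, n) = Mul(Rational(-1, 3), Pow(6, Rational(1, 2))) (Function('T')(O, n) = Mul(Rational(-1, 3), Pow(Add(0, 6), Rational(1, 2))) = Mul(Rational(-1, 3), Pow(6, Rational(1, 2))))
Function('r')(I, l) = Mul(Rational(-1, 3), Pow(6, Rational(1, 2)))
Pow(Function('r')(Function('v')(Function('M')(1, 6), Mul(6, Pow(4, -1))), -3), 3) = Pow(Mul(Rational(-1, 3), Pow(6, Rational(1, 2))), 3) = Mul(Rational(-2, 9), Pow(6, Rational(1, 2)))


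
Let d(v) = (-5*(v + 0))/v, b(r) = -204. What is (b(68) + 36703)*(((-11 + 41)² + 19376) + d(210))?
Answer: 739871229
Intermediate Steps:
d(v) = -5 (d(v) = (-5*v)/v = -5)
(b(68) + 36703)*(((-11 + 41)² + 19376) + d(210)) = (-204 + 36703)*(((-11 + 41)² + 19376) - 5) = 36499*((30² + 19376) - 5) = 36499*((900 + 19376) - 5) = 36499*(20276 - 5) = 36499*20271 = 739871229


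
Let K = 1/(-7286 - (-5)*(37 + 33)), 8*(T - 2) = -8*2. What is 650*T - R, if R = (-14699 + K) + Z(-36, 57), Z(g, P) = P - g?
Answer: 101307217/6936 ≈ 14606.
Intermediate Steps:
T = 0 (T = 2 + (-8*2)/8 = 2 + (⅛)*(-16) = 2 - 2 = 0)
K = -1/6936 (K = 1/(-7286 - (-5)*70) = 1/(-7286 - 1*(-350)) = 1/(-7286 + 350) = 1/(-6936) = -1/6936 ≈ -0.00014418)
R = -101307217/6936 (R = (-14699 - 1/6936) + (57 - 1*(-36)) = -101952265/6936 + (57 + 36) = -101952265/6936 + 93 = -101307217/6936 ≈ -14606.)
650*T - R = 650*0 - 1*(-101307217/6936) = 0 + 101307217/6936 = 101307217/6936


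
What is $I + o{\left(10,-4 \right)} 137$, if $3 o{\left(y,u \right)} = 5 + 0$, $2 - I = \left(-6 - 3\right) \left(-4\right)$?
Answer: $\frac{583}{3} \approx 194.33$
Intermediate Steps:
$I = -34$ ($I = 2 - \left(-6 - 3\right) \left(-4\right) = 2 - \left(-9\right) \left(-4\right) = 2 - 36 = -34$)
$o{\left(y,u \right)} = \frac{5}{3}$ ($o{\left(y,u \right)} = \frac{5 + 0}{3} = \frac{1}{3} \cdot 5 = \frac{5}{3}$)
$I + o{\left(10,-4 \right)} 137 = -34 + \frac{5}{3} \cdot 137 = -34 + \frac{685}{3} = \frac{583}{3}$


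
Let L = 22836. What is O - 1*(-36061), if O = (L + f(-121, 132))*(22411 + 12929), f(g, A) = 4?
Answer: 807201661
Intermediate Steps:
O = 807165600 (O = (22836 + 4)*(22411 + 12929) = 22840*35340 = 807165600)
O - 1*(-36061) = 807165600 - 1*(-36061) = 807165600 + 36061 = 807201661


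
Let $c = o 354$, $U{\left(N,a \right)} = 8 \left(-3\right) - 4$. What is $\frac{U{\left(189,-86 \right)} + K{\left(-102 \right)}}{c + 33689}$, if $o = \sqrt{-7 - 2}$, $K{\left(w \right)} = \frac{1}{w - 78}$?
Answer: $- \frac{2878411}{3465996300} + \frac{5041 i}{192555350} \approx -0.00083047 + 2.6179 \cdot 10^{-5} i$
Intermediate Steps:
$K{\left(w \right)} = \frac{1}{-78 + w}$
$U{\left(N,a \right)} = -28$ ($U{\left(N,a \right)} = -24 - 4 = -28$)
$o = 3 i$ ($o = \sqrt{-9} = 3 i \approx 3.0 i$)
$c = 1062 i$ ($c = 3 i 354 = 1062 i \approx 1062.0 i$)
$\frac{U{\left(189,-86 \right)} + K{\left(-102 \right)}}{c + 33689} = \frac{-28 + \frac{1}{-78 - 102}}{1062 i + 33689} = \frac{-28 + \frac{1}{-180}}{33689 + 1062 i} = \left(-28 - \frac{1}{180}\right) \frac{33689 - 1062 i}{1136076565} = - \frac{5041 \frac{33689 - 1062 i}{1136076565}}{180} = - \frac{5041 \left(33689 - 1062 i\right)}{204493781700}$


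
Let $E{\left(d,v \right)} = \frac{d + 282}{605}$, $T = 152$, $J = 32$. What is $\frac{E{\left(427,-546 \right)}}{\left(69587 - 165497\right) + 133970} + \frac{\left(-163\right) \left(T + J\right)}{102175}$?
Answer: $- \frac{27621293901}{94108488100} \approx -0.2935$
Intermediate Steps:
$E{\left(d,v \right)} = \frac{282}{605} + \frac{d}{605}$ ($E{\left(d,v \right)} = \left(282 + d\right) \frac{1}{605} = \frac{282}{605} + \frac{d}{605}$)
$\frac{E{\left(427,-546 \right)}}{\left(69587 - 165497\right) + 133970} + \frac{\left(-163\right) \left(T + J\right)}{102175} = \frac{\frac{282}{605} + \frac{1}{605} \cdot 427}{\left(69587 - 165497\right) + 133970} + \frac{\left(-163\right) \left(152 + 32\right)}{102175} = \frac{\frac{282}{605} + \frac{427}{605}}{-95910 + 133970} + \left(-163\right) 184 \cdot \frac{1}{102175} = \frac{709}{605 \cdot 38060} - \frac{29992}{102175} = \frac{709}{605} \cdot \frac{1}{38060} - \frac{29992}{102175} = \frac{709}{23026300} - \frac{29992}{102175} = - \frac{27621293901}{94108488100}$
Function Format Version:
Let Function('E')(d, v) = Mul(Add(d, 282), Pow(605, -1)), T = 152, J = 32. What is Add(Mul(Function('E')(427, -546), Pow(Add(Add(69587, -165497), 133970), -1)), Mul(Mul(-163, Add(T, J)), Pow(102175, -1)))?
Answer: Rational(-27621293901, 94108488100) ≈ -0.29350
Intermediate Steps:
Function('E')(d, v) = Add(Rational(282, 605), Mul(Rational(1, 605), d)) (Function('E')(d, v) = Mul(Add(282, d), Rational(1, 605)) = Add(Rational(282, 605), Mul(Rational(1, 605), d)))
Add(Mul(Function('E')(427, -546), Pow(Add(Add(69587, -165497), 133970), -1)), Mul(Mul(-163, Add(T, J)), Pow(102175, -1))) = Add(Mul(Add(Rational(282, 605), Mul(Rational(1, 605), 427)), Pow(Add(Add(69587, -165497), 133970), -1)), Mul(Mul(-163, Add(152, 32)), Pow(102175, -1))) = Add(Mul(Add(Rational(282, 605), Rational(427, 605)), Pow(Add(-95910, 133970), -1)), Mul(Mul(-163, 184), Rational(1, 102175))) = Add(Mul(Rational(709, 605), Pow(38060, -1)), Mul(-29992, Rational(1, 102175))) = Add(Mul(Rational(709, 605), Rational(1, 38060)), Rational(-29992, 102175)) = Add(Rational(709, 23026300), Rational(-29992, 102175)) = Rational(-27621293901, 94108488100)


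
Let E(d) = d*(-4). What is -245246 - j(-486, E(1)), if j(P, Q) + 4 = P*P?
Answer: -481438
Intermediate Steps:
E(d) = -4*d
j(P, Q) = -4 + P² (j(P, Q) = -4 + P*P = -4 + P²)
-245246 - j(-486, E(1)) = -245246 - (-4 + (-486)²) = -245246 - (-4 + 236196) = -245246 - 1*236192 = -245246 - 236192 = -481438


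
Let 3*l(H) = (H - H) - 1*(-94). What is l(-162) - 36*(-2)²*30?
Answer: -12866/3 ≈ -4288.7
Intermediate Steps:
l(H) = 94/3 (l(H) = ((H - H) - 1*(-94))/3 = (0 + 94)/3 = (⅓)*94 = 94/3)
l(-162) - 36*(-2)²*30 = 94/3 - 36*(-2)²*30 = 94/3 - 36*4*30 = 94/3 - 144*30 = 94/3 - 1*4320 = 94/3 - 4320 = -12866/3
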